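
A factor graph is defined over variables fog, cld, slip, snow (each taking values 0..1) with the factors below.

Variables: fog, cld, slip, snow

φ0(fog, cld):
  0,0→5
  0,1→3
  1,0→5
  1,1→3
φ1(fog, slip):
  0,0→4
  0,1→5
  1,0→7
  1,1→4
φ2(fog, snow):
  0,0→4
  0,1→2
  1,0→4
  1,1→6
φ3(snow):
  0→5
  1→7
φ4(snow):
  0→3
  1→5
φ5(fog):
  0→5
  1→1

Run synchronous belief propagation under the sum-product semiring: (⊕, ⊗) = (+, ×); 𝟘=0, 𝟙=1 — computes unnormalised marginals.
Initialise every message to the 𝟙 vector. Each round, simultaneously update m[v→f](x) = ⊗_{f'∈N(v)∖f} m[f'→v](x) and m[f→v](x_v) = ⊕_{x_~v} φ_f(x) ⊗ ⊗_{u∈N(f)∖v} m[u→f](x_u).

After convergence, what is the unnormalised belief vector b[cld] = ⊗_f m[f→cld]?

b[cld] = [44100, 26460]

init: all messages = 𝟙 over 2 values
r1 m[φ0→fog] = [8, 8]
r1 m[φ0→cld] = [10, 6]
r1 m[φ1→fog] = [9, 11]
r1 m[φ1→slip] = [11, 9]
r1 m[φ2→fog] = [6, 10]
r1 m[φ2→snow] = [8, 8]
r1 m[φ3→snow] = [5, 7]
r1 m[φ4→snow] = [3, 5]
r1 m[φ5→fog] = [5, 1]
r1 m[fog→φ0] = [1, 1]
r1 m[fog→φ1] = [1, 1]
r1 m[fog→φ2] = [1, 1]
r1 m[fog→φ5] = [1, 1]
r1 m[cld→φ0] = [1, 1]
r1 m[slip→φ1] = [1, 1]
r1 m[snow→φ2] = [1, 1]
r1 m[snow→φ3] = [1, 1]
r1 m[snow→φ4] = [1, 1]
r2 m[φ0→fog] = [8, 8]
r2 m[φ0→cld] = [10, 6]
r2 m[φ1→fog] = [9, 11]
r2 m[φ1→slip] = [11, 9]
r2 m[φ2→fog] = [6, 10]
r2 m[φ2→snow] = [8, 8]
r2 m[φ3→snow] = [5, 7]
r2 m[φ4→snow] = [3, 5]
r2 m[φ5→fog] = [5, 1]
r2 m[fog→φ0] = [270, 110]
r2 m[fog→φ1] = [240, 80]
r2 m[fog→φ2] = [360, 88]
r2 m[fog→φ5] = [432, 880]
r2 m[cld→φ0] = [1, 1]
r2 m[slip→φ1] = [1, 1]
r2 m[snow→φ2] = [15, 35]
r2 m[snow→φ3] = [24, 40]
r2 m[snow→φ4] = [40, 56]
r3 m[φ0→fog] = [8, 8]
r3 m[φ0→cld] = [1900, 1140]
r3 m[φ1→fog] = [9, 11]
r3 m[φ1→slip] = [1520, 1520]
r3 m[φ2→fog] = [130, 270]
r3 m[φ2→snow] = [1792, 1248]
r3 m[φ3→snow] = [5, 7]
r3 m[φ4→snow] = [3, 5]
r3 m[φ5→fog] = [5, 1]
r3 m[fog→φ0] = [270, 110]
r3 m[fog→φ1] = [240, 80]
r3 m[fog→φ2] = [360, 88]
r3 m[fog→φ5] = [432, 880]
r3 m[cld→φ0] = [1, 1]
r3 m[slip→φ1] = [1, 1]
r3 m[snow→φ2] = [15, 35]
r3 m[snow→φ3] = [24, 40]
r3 m[snow→φ4] = [40, 56]
r4 m[φ0→fog] = [8, 8]
r4 m[φ0→cld] = [1900, 1140]
r4 m[φ1→fog] = [9, 11]
r4 m[φ1→slip] = [1520, 1520]
r4 m[φ2→fog] = [130, 270]
r4 m[φ2→snow] = [1792, 1248]
r4 m[φ3→snow] = [5, 7]
r4 m[φ4→snow] = [3, 5]
r4 m[φ5→fog] = [5, 1]
r4 m[fog→φ0] = [5850, 2970]
r4 m[fog→φ1] = [5200, 2160]
r4 m[fog→φ2] = [360, 88]
r4 m[fog→φ5] = [9360, 23760]
r4 m[cld→φ0] = [1, 1]
r4 m[slip→φ1] = [1, 1]
r4 m[snow→φ2] = [15, 35]
r4 m[snow→φ3] = [5376, 6240]
r4 m[snow→φ4] = [8960, 8736]
r5 m[φ0→fog] = [8, 8]
r5 m[φ0→cld] = [44100, 26460]
r5 m[φ1→fog] = [9, 11]
r5 m[φ1→slip] = [35920, 34640]
r5 m[φ2→fog] = [130, 270]
r5 m[φ2→snow] = [1792, 1248]
r5 m[φ3→snow] = [5, 7]
r5 m[φ4→snow] = [3, 5]
r5 m[φ5→fog] = [5, 1]
r5 m[fog→φ0] = [5850, 2970]
r5 m[fog→φ1] = [5200, 2160]
r5 m[fog→φ2] = [360, 88]
r5 m[fog→φ5] = [9360, 23760]
r5 m[cld→φ0] = [1, 1]
r5 m[slip→φ1] = [1, 1]
r5 m[snow→φ2] = [15, 35]
r5 m[snow→φ3] = [5376, 6240]
r5 m[snow→φ4] = [8960, 8736]
r6 m[φ0→fog] = [8, 8]
r6 m[φ0→cld] = [44100, 26460]
r6 m[φ1→fog] = [9, 11]
r6 m[φ1→slip] = [35920, 34640]
r6 m[φ2→fog] = [130, 270]
r6 m[φ2→snow] = [1792, 1248]
r6 m[φ3→snow] = [5, 7]
r6 m[φ4→snow] = [3, 5]
r6 m[φ5→fog] = [5, 1]
r6 m[fog→φ0] = [5850, 2970]
r6 m[fog→φ1] = [5200, 2160]
r6 m[fog→φ2] = [360, 88]
r6 m[fog→φ5] = [9360, 23760]
r6 m[cld→φ0] = [1, 1]
r6 m[slip→φ1] = [1, 1]
r6 m[snow→φ2] = [15, 35]
r6 m[snow→φ3] = [5376, 6240]
r6 m[snow→φ4] = [8960, 8736]
fixed point reached at round 6
b[cld] = ⊗ incoming = [44100, 26460]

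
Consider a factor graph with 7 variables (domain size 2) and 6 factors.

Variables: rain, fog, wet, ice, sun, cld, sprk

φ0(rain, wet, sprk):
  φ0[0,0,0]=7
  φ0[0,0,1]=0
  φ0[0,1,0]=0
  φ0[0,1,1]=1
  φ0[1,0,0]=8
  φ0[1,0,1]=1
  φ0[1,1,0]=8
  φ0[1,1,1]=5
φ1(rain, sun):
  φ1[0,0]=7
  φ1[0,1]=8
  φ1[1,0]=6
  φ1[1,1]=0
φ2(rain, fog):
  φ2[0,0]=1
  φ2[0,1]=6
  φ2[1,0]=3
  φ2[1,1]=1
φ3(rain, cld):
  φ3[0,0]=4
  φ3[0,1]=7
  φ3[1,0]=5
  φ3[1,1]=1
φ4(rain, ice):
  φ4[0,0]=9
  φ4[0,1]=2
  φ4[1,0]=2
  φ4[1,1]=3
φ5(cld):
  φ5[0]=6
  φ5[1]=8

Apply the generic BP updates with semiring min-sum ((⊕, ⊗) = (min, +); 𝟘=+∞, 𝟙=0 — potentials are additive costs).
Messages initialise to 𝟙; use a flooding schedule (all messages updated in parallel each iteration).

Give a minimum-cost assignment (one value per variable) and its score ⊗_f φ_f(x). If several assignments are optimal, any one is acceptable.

init: all messages = 𝟙 over 2 values
r1 m[φ0→rain] = [0, 1]
r1 m[φ0→wet] = [0, 0]
r1 m[φ0→sprk] = [0, 0]
r1 m[φ1→rain] = [7, 0]
r1 m[φ1→sun] = [6, 0]
r1 m[φ2→rain] = [1, 1]
r1 m[φ2→fog] = [1, 1]
r1 m[φ3→rain] = [4, 1]
r1 m[φ3→cld] = [4, 1]
r1 m[φ4→rain] = [2, 2]
r1 m[φ4→ice] = [2, 2]
r1 m[φ5→cld] = [6, 8]
r1 m[rain→φ0] = [0, 0]
r1 m[rain→φ1] = [0, 0]
r1 m[rain→φ2] = [0, 0]
r1 m[rain→φ3] = [0, 0]
r1 m[rain→φ4] = [0, 0]
r1 m[fog→φ2] = [0, 0]
r1 m[wet→φ0] = [0, 0]
r1 m[ice→φ4] = [0, 0]
r1 m[sun→φ1] = [0, 0]
r1 m[cld→φ3] = [0, 0]
r1 m[cld→φ5] = [0, 0]
r1 m[sprk→φ0] = [0, 0]
r2 m[φ0→rain] = [0, 1]
r2 m[φ0→wet] = [0, 0]
r2 m[φ0→sprk] = [0, 0]
r2 m[φ1→rain] = [7, 0]
r2 m[φ1→sun] = [6, 0]
r2 m[φ2→rain] = [1, 1]
r2 m[φ2→fog] = [1, 1]
r2 m[φ3→rain] = [4, 1]
r2 m[φ3→cld] = [4, 1]
r2 m[φ4→rain] = [2, 2]
r2 m[φ4→ice] = [2, 2]
r2 m[φ5→cld] = [6, 8]
r2 m[rain→φ0] = [14, 4]
r2 m[rain→φ1] = [7, 5]
r2 m[rain→φ2] = [13, 4]
r2 m[rain→φ3] = [10, 4]
r2 m[rain→φ4] = [12, 3]
r2 m[fog→φ2] = [0, 0]
r2 m[wet→φ0] = [0, 0]
r2 m[ice→φ4] = [0, 0]
r2 m[sun→φ1] = [0, 0]
r2 m[cld→φ3] = [6, 8]
r2 m[cld→φ5] = [4, 1]
r2 m[sprk→φ0] = [0, 0]
r3 m[φ0→rain] = [0, 1]
r3 m[φ0→wet] = [5, 9]
r3 m[φ0→sprk] = [12, 5]
r3 m[φ1→rain] = [7, 0]
r3 m[φ1→sun] = [11, 5]
r3 m[φ2→rain] = [1, 1]
r3 m[φ2→fog] = [7, 5]
r3 m[φ3→rain] = [10, 9]
r3 m[φ3→cld] = [9, 5]
r3 m[φ4→rain] = [2, 2]
r3 m[φ4→ice] = [5, 6]
r3 m[φ5→cld] = [6, 8]
r3 m[rain→φ0] = [14, 4]
r3 m[rain→φ1] = [7, 5]
r3 m[rain→φ2] = [13, 4]
r3 m[rain→φ3] = [10, 4]
r3 m[rain→φ4] = [12, 3]
r3 m[fog→φ2] = [0, 0]
r3 m[wet→φ0] = [0, 0]
r3 m[ice→φ4] = [0, 0]
r3 m[sun→φ1] = [0, 0]
r3 m[cld→φ3] = [6, 8]
r3 m[cld→φ5] = [4, 1]
r3 m[sprk→φ0] = [0, 0]
r4 m[φ0→rain] = [0, 1]
r4 m[φ0→wet] = [5, 9]
r4 m[φ0→sprk] = [12, 5]
r4 m[φ1→rain] = [7, 0]
r4 m[φ1→sun] = [11, 5]
r4 m[φ2→rain] = [1, 1]
r4 m[φ2→fog] = [7, 5]
r4 m[φ3→rain] = [10, 9]
r4 m[φ3→cld] = [9, 5]
r4 m[φ4→rain] = [2, 2]
r4 m[φ4→ice] = [5, 6]
r4 m[φ5→cld] = [6, 8]
r4 m[rain→φ0] = [20, 12]
r4 m[rain→φ1] = [13, 13]
r4 m[rain→φ2] = [19, 12]
r4 m[rain→φ3] = [10, 4]
r4 m[rain→φ4] = [18, 11]
r4 m[fog→φ2] = [0, 0]
r4 m[wet→φ0] = [0, 0]
r4 m[ice→φ4] = [0, 0]
r4 m[sun→φ1] = [0, 0]
r4 m[cld→φ3] = [6, 8]
r4 m[cld→φ5] = [9, 5]
r4 m[sprk→φ0] = [0, 0]
r5 m[φ0→rain] = [0, 1]
r5 m[φ0→wet] = [13, 17]
r5 m[φ0→sprk] = [20, 13]
r5 m[φ1→rain] = [7, 0]
r5 m[φ1→sun] = [19, 13]
r5 m[φ2→rain] = [1, 1]
r5 m[φ2→fog] = [15, 13]
r5 m[φ3→rain] = [10, 9]
r5 m[φ3→cld] = [9, 5]
r5 m[φ4→rain] = [2, 2]
r5 m[φ4→ice] = [13, 14]
r5 m[φ5→cld] = [6, 8]
r5 m[rain→φ0] = [20, 12]
r5 m[rain→φ1] = [13, 13]
r5 m[rain→φ2] = [19, 12]
r5 m[rain→φ3] = [10, 4]
r5 m[rain→φ4] = [18, 11]
r5 m[fog→φ2] = [0, 0]
r5 m[wet→φ0] = [0, 0]
r5 m[ice→φ4] = [0, 0]
r5 m[sun→φ1] = [0, 0]
r5 m[cld→φ3] = [6, 8]
r5 m[cld→φ5] = [9, 5]
r5 m[sprk→φ0] = [0, 0]
r6 m[φ0→rain] = [0, 1]
r6 m[φ0→wet] = [13, 17]
r6 m[φ0→sprk] = [20, 13]
r6 m[φ1→rain] = [7, 0]
r6 m[φ1→sun] = [19, 13]
r6 m[φ2→rain] = [1, 1]
r6 m[φ2→fog] = [15, 13]
r6 m[φ3→rain] = [10, 9]
r6 m[φ3→cld] = [9, 5]
r6 m[φ4→rain] = [2, 2]
r6 m[φ4→ice] = [13, 14]
r6 m[φ5→cld] = [6, 8]
r6 m[rain→φ0] = [20, 12]
r6 m[rain→φ1] = [13, 13]
r6 m[rain→φ2] = [19, 12]
r6 m[rain→φ3] = [10, 4]
r6 m[rain→φ4] = [18, 11]
r6 m[fog→φ2] = [0, 0]
r6 m[wet→φ0] = [0, 0]
r6 m[ice→φ4] = [0, 0]
r6 m[sun→φ1] = [0, 0]
r6 m[cld→φ3] = [6, 8]
r6 m[cld→φ5] = [9, 5]
r6 m[sprk→φ0] = [0, 0]
fixed point reached at round 6
traceback from rain: (rain=1, fog=1, wet=0, ice=0, sun=1, cld=1, sprk=1), score=13

assignment: (rain=1, fog=1, wet=0, ice=0, sun=1, cld=1, sprk=1); score = 13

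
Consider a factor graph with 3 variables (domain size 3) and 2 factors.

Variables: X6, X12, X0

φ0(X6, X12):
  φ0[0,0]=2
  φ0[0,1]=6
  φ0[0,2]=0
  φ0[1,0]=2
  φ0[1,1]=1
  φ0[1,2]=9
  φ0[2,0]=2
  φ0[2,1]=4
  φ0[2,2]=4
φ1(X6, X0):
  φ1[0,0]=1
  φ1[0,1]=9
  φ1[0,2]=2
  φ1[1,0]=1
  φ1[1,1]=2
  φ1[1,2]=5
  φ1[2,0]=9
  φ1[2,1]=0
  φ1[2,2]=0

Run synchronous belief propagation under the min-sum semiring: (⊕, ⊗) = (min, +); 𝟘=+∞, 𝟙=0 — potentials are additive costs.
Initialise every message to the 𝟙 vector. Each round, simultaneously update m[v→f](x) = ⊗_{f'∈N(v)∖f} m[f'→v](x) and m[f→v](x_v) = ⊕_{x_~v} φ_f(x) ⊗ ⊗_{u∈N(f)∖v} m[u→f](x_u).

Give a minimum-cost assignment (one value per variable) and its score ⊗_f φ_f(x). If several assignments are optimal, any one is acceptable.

assignment: (X6=0, X12=2, X0=0); score = 1

init: all messages = 𝟙 over 3 values
r1 m[φ0→X6] = [0, 1, 2]
r1 m[φ0→X12] = [2, 1, 0]
r1 m[φ1→X6] = [1, 1, 0]
r1 m[φ1→X0] = [1, 0, 0]
r1 m[X6→φ0] = [0, 0, 0]
r1 m[X6→φ1] = [0, 0, 0]
r1 m[X12→φ0] = [0, 0, 0]
r1 m[X0→φ1] = [0, 0, 0]
r2 m[φ0→X6] = [0, 1, 2]
r2 m[φ0→X12] = [2, 1, 0]
r2 m[φ1→X6] = [1, 1, 0]
r2 m[φ1→X0] = [1, 0, 0]
r2 m[X6→φ0] = [1, 1, 0]
r2 m[X6→φ1] = [0, 1, 2]
r2 m[X12→φ0] = [0, 0, 0]
r2 m[X0→φ1] = [0, 0, 0]
r3 m[φ0→X6] = [0, 1, 2]
r3 m[φ0→X12] = [2, 2, 1]
r3 m[φ1→X6] = [1, 1, 0]
r3 m[φ1→X0] = [1, 2, 2]
r3 m[X6→φ0] = [1, 1, 0]
r3 m[X6→φ1] = [0, 1, 2]
r3 m[X12→φ0] = [0, 0, 0]
r3 m[X0→φ1] = [0, 0, 0]
r4 m[φ0→X6] = [0, 1, 2]
r4 m[φ0→X12] = [2, 2, 1]
r4 m[φ1→X6] = [1, 1, 0]
r4 m[φ1→X0] = [1, 2, 2]
r4 m[X6→φ0] = [1, 1, 0]
r4 m[X6→φ1] = [0, 1, 2]
r4 m[X12→φ0] = [0, 0, 0]
r4 m[X0→φ1] = [0, 0, 0]
fixed point reached at round 4
traceback from X6: (X6=0, X12=2, X0=0), score=1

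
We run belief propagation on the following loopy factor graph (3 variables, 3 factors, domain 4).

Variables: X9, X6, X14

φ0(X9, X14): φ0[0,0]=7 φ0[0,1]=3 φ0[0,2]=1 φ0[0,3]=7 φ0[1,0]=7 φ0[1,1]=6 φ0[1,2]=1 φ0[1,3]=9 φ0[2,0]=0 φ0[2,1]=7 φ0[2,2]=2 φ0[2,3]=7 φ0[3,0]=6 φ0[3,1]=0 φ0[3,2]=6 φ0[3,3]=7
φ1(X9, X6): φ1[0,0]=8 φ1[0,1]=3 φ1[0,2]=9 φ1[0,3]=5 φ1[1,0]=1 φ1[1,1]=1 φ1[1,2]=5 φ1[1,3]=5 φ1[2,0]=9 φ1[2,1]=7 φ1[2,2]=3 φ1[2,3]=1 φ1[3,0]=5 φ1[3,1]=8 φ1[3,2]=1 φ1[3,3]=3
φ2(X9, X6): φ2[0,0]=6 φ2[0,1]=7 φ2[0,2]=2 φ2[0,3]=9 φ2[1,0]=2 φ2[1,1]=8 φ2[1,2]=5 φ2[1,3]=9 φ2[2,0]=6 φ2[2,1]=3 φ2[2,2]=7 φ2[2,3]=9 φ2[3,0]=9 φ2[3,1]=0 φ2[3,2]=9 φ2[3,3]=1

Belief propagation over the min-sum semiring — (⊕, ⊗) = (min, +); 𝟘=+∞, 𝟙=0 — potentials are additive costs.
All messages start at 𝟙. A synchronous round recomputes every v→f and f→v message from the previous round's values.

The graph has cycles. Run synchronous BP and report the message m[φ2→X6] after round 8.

init: all messages = 𝟙 over 4 values
r1 m[φ0→X9] = [1, 1, 0, 0]
r1 m[φ0→X14] = [0, 0, 1, 7]
r1 m[φ1→X9] = [3, 1, 1, 1]
r1 m[φ1→X6] = [1, 1, 1, 1]
r1 m[φ2→X9] = [2, 2, 3, 0]
r1 m[φ2→X6] = [2, 0, 2, 1]
r1 m[X9→φ0] = [0, 0, 0, 0]
r1 m[X9→φ1] = [0, 0, 0, 0]
r1 m[X9→φ2] = [0, 0, 0, 0]
r1 m[X6→φ1] = [0, 0, 0, 0]
r1 m[X6→φ2] = [0, 0, 0, 0]
r1 m[X14→φ0] = [0, 0, 0, 0]
r2 m[φ0→X9] = [1, 1, 0, 0]
r2 m[φ0→X14] = [0, 0, 1, 7]
r2 m[φ1→X9] = [3, 1, 1, 1]
r2 m[φ1→X6] = [1, 1, 1, 1]
r2 m[φ2→X9] = [2, 2, 3, 0]
r2 m[φ2→X6] = [2, 0, 2, 1]
r2 m[X9→φ0] = [5, 3, 4, 1]
r2 m[X9→φ1] = [3, 3, 3, 0]
r2 m[X9→φ2] = [4, 2, 1, 1]
r2 m[X6→φ1] = [2, 0, 2, 1]
r2 m[X6→φ2] = [1, 1, 1, 1]
r2 m[X14→φ0] = [0, 0, 0, 0]
r3 m[φ0→X9] = [1, 1, 0, 0]
r3 m[φ0→X14] = [4, 1, 4, 8]
r3 m[φ1→X9] = [3, 1, 2, 3]
r3 m[φ1→X6] = [4, 4, 1, 3]
r3 m[φ2→X9] = [3, 3, 4, 1]
r3 m[φ2→X6] = [4, 1, 6, 2]
r3 m[X9→φ0] = [5, 3, 4, 1]
r3 m[X9→φ1] = [3, 3, 3, 0]
r3 m[X9→φ2] = [4, 2, 1, 1]
r3 m[X6→φ1] = [2, 0, 2, 1]
r3 m[X6→φ2] = [1, 1, 1, 1]
r3 m[X14→φ0] = [0, 0, 0, 0]
r4 m[φ0→X9] = [1, 1, 0, 0]
r4 m[φ0→X14] = [4, 1, 4, 8]
r4 m[φ1→X9] = [3, 1, 2, 3]
r4 m[φ1→X6] = [4, 4, 1, 3]
r4 m[φ2→X9] = [3, 3, 4, 1]
r4 m[φ2→X6] = [4, 1, 6, 2]
r4 m[X9→φ0] = [6, 4, 6, 4]
r4 m[X9→φ1] = [4, 4, 4, 1]
r4 m[X9→φ2] = [4, 2, 2, 3]
r4 m[X6→φ1] = [4, 1, 6, 2]
r4 m[X6→φ2] = [4, 4, 1, 3]
r4 m[X14→φ0] = [0, 0, 0, 0]
r5 m[φ0→X9] = [1, 1, 0, 0]
r5 m[φ0→X14] = [6, 4, 5, 11]
r5 m[φ1→X9] = [4, 2, 3, 5]
r5 m[φ1→X6] = [5, 5, 2, 4]
r5 m[φ2→X9] = [3, 6, 7, 4]
r5 m[φ2→X6] = [4, 3, 6, 4]
r5 m[X9→φ0] = [6, 4, 6, 4]
r5 m[X9→φ1] = [4, 4, 4, 1]
r5 m[X9→φ2] = [4, 2, 2, 3]
r5 m[X6→φ1] = [4, 1, 6, 2]
r5 m[X6→φ2] = [4, 4, 1, 3]
r5 m[X14→φ0] = [0, 0, 0, 0]
r6 m[φ0→X9] = [1, 1, 0, 0]
r6 m[φ0→X14] = [6, 4, 5, 11]
r6 m[φ1→X9] = [4, 2, 3, 5]
r6 m[φ1→X6] = [5, 5, 2, 4]
r6 m[φ2→X9] = [3, 6, 7, 4]
r6 m[φ2→X6] = [4, 3, 6, 4]
r6 m[X9→φ0] = [7, 8, 10, 9]
r6 m[X9→φ1] = [4, 7, 7, 4]
r6 m[X9→φ2] = [5, 3, 3, 5]
r6 m[X6→φ1] = [4, 3, 6, 4]
r6 m[X6→φ2] = [5, 5, 2, 4]
r6 m[X14→φ0] = [0, 0, 0, 0]
r7 m[φ0→X9] = [1, 1, 0, 0]
r7 m[φ0→X14] = [10, 9, 8, 14]
r7 m[φ1→X9] = [6, 4, 5, 7]
r7 m[φ1→X6] = [8, 7, 5, 7]
r7 m[φ2→X9] = [4, 7, 8, 5]
r7 m[φ2→X6] = [5, 5, 7, 6]
r7 m[X9→φ0] = [7, 8, 10, 9]
r7 m[X9→φ1] = [4, 7, 7, 4]
r7 m[X9→φ2] = [5, 3, 3, 5]
r7 m[X6→φ1] = [4, 3, 6, 4]
r7 m[X6→φ2] = [5, 5, 2, 4]
r7 m[X14→φ0] = [0, 0, 0, 0]
r8 m[φ0→X9] = [1, 1, 0, 0]
r8 m[φ0→X14] = [10, 9, 8, 14]
r8 m[φ1→X9] = [6, 4, 5, 7]
r8 m[φ1→X6] = [8, 7, 5, 7]
r8 m[φ2→X9] = [4, 7, 8, 5]
r8 m[φ2→X6] = [5, 5, 7, 6]
r8 m[X9→φ0] = [10, 11, 13, 12]
r8 m[X9→φ1] = [5, 8, 8, 5]
r8 m[X9→φ2] = [7, 5, 5, 7]
r8 m[X6→φ1] = [5, 5, 7, 6]
r8 m[X6→φ2] = [8, 7, 5, 7]
r8 m[X14→φ0] = [0, 0, 0, 0]

message @ round 8 = [5, 5, 7, 6]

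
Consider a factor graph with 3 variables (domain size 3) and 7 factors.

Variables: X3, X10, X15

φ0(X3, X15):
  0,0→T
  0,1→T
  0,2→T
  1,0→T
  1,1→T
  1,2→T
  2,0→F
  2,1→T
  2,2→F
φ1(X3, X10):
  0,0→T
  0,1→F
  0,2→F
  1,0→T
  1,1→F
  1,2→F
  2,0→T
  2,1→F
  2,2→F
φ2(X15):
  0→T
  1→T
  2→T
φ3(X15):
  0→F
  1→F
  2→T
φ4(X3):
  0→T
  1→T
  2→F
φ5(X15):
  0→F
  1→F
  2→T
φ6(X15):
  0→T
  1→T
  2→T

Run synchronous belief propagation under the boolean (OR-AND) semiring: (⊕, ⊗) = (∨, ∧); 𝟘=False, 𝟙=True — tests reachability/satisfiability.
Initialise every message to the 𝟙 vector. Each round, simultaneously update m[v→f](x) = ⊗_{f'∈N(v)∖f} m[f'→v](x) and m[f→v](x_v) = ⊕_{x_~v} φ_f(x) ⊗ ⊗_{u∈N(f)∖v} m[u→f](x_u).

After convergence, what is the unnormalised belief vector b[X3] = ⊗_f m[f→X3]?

b[X3] = [T, T, F]

init: all messages = 𝟙 over 3 values
r1 m[φ0→X3] = [T, T, T]
r1 m[φ0→X15] = [T, T, T]
r1 m[φ1→X3] = [T, T, T]
r1 m[φ1→X10] = [T, F, F]
r1 m[φ2→X15] = [T, T, T]
r1 m[φ3→X15] = [F, F, T]
r1 m[φ4→X3] = [T, T, F]
r1 m[φ5→X15] = [F, F, T]
r1 m[φ6→X15] = [T, T, T]
r1 m[X3→φ0] = [T, T, T]
r1 m[X3→φ1] = [T, T, T]
r1 m[X3→φ4] = [T, T, T]
r1 m[X10→φ1] = [T, T, T]
r1 m[X15→φ0] = [T, T, T]
r1 m[X15→φ2] = [T, T, T]
r1 m[X15→φ3] = [T, T, T]
r1 m[X15→φ5] = [T, T, T]
r1 m[X15→φ6] = [T, T, T]
r2 m[φ0→X3] = [T, T, T]
r2 m[φ0→X15] = [T, T, T]
r2 m[φ1→X3] = [T, T, T]
r2 m[φ1→X10] = [T, F, F]
r2 m[φ2→X15] = [T, T, T]
r2 m[φ3→X15] = [F, F, T]
r2 m[φ4→X3] = [T, T, F]
r2 m[φ5→X15] = [F, F, T]
r2 m[φ6→X15] = [T, T, T]
r2 m[X3→φ0] = [T, T, F]
r2 m[X3→φ1] = [T, T, F]
r2 m[X3→φ4] = [T, T, T]
r2 m[X10→φ1] = [T, T, T]
r2 m[X15→φ0] = [F, F, T]
r2 m[X15→φ2] = [F, F, T]
r2 m[X15→φ3] = [F, F, T]
r2 m[X15→φ5] = [F, F, T]
r2 m[X15→φ6] = [F, F, T]
r3 m[φ0→X3] = [T, T, F]
r3 m[φ0→X15] = [T, T, T]
r3 m[φ1→X3] = [T, T, T]
r3 m[φ1→X10] = [T, F, F]
r3 m[φ2→X15] = [T, T, T]
r3 m[φ3→X15] = [F, F, T]
r3 m[φ4→X3] = [T, T, F]
r3 m[φ5→X15] = [F, F, T]
r3 m[φ6→X15] = [T, T, T]
r3 m[X3→φ0] = [T, T, F]
r3 m[X3→φ1] = [T, T, F]
r3 m[X3→φ4] = [T, T, T]
r3 m[X10→φ1] = [T, T, T]
r3 m[X15→φ0] = [F, F, T]
r3 m[X15→φ2] = [F, F, T]
r3 m[X15→φ3] = [F, F, T]
r3 m[X15→φ5] = [F, F, T]
r3 m[X15→φ6] = [F, F, T]
r4 m[φ0→X3] = [T, T, F]
r4 m[φ0→X15] = [T, T, T]
r4 m[φ1→X3] = [T, T, T]
r4 m[φ1→X10] = [T, F, F]
r4 m[φ2→X15] = [T, T, T]
r4 m[φ3→X15] = [F, F, T]
r4 m[φ4→X3] = [T, T, F]
r4 m[φ5→X15] = [F, F, T]
r4 m[φ6→X15] = [T, T, T]
r4 m[X3→φ0] = [T, T, F]
r4 m[X3→φ1] = [T, T, F]
r4 m[X3→φ4] = [T, T, F]
r4 m[X10→φ1] = [T, T, T]
r4 m[X15→φ0] = [F, F, T]
r4 m[X15→φ2] = [F, F, T]
r4 m[X15→φ3] = [F, F, T]
r4 m[X15→φ5] = [F, F, T]
r4 m[X15→φ6] = [F, F, T]
r5 m[φ0→X3] = [T, T, F]
r5 m[φ0→X15] = [T, T, T]
r5 m[φ1→X3] = [T, T, T]
r5 m[φ1→X10] = [T, F, F]
r5 m[φ2→X15] = [T, T, T]
r5 m[φ3→X15] = [F, F, T]
r5 m[φ4→X3] = [T, T, F]
r5 m[φ5→X15] = [F, F, T]
r5 m[φ6→X15] = [T, T, T]
r5 m[X3→φ0] = [T, T, F]
r5 m[X3→φ1] = [T, T, F]
r5 m[X3→φ4] = [T, T, F]
r5 m[X10→φ1] = [T, T, T]
r5 m[X15→φ0] = [F, F, T]
r5 m[X15→φ2] = [F, F, T]
r5 m[X15→φ3] = [F, F, T]
r5 m[X15→φ5] = [F, F, T]
r5 m[X15→φ6] = [F, F, T]
fixed point reached at round 5
b[X3] = ⊗ incoming = [T, T, F]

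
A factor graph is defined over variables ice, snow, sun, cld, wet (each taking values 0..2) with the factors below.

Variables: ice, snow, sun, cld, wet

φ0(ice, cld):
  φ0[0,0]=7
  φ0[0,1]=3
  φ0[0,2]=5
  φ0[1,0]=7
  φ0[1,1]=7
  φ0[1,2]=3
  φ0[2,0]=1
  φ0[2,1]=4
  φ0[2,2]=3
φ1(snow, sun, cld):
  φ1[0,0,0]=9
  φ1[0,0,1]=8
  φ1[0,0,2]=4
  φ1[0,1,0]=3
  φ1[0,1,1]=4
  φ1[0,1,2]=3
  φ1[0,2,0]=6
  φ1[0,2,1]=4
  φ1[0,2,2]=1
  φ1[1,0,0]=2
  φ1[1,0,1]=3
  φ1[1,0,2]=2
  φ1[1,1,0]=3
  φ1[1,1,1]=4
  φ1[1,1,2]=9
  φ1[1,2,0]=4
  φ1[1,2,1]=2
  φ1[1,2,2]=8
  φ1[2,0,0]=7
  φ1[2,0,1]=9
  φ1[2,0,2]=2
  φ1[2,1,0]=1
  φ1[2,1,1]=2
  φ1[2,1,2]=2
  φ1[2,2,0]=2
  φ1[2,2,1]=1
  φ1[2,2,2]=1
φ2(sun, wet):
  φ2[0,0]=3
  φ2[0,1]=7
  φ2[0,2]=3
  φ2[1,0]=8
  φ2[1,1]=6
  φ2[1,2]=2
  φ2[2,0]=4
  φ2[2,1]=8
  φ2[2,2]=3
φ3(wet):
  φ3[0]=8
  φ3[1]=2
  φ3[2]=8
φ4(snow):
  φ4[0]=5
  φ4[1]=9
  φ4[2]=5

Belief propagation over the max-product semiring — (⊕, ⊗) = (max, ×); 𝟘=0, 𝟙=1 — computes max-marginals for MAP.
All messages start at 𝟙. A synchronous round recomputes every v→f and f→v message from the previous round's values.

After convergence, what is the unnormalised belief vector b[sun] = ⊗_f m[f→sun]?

b[sun] = [7560, 25920, 11520]

init: all messages = 𝟙 over 3 values
r1 m[φ0→ice] = [7, 7, 4]
r1 m[φ0→cld] = [7, 7, 5]
r1 m[φ1→snow] = [9, 9, 9]
r1 m[φ1→sun] = [9, 9, 8]
r1 m[φ1→cld] = [9, 9, 9]
r1 m[φ2→sun] = [7, 8, 8]
r1 m[φ2→wet] = [8, 8, 3]
r1 m[φ3→wet] = [8, 2, 8]
r1 m[φ4→snow] = [5, 9, 5]
r1 m[ice→φ0] = [1, 1, 1]
r1 m[snow→φ1] = [1, 1, 1]
r1 m[snow→φ4] = [1, 1, 1]
r1 m[sun→φ1] = [1, 1, 1]
r1 m[sun→φ2] = [1, 1, 1]
r1 m[cld→φ0] = [1, 1, 1]
r1 m[cld→φ1] = [1, 1, 1]
r1 m[wet→φ2] = [1, 1, 1]
r1 m[wet→φ3] = [1, 1, 1]
r2 m[φ0→ice] = [7, 7, 4]
r2 m[φ0→cld] = [7, 7, 5]
r2 m[φ1→snow] = [9, 9, 9]
r2 m[φ1→sun] = [9, 9, 8]
r2 m[φ1→cld] = [9, 9, 9]
r2 m[φ2→sun] = [7, 8, 8]
r2 m[φ2→wet] = [8, 8, 3]
r2 m[φ3→wet] = [8, 2, 8]
r2 m[φ4→snow] = [5, 9, 5]
r2 m[ice→φ0] = [1, 1, 1]
r2 m[snow→φ1] = [5, 9, 5]
r2 m[snow→φ4] = [9, 9, 9]
r2 m[sun→φ1] = [7, 8, 8]
r2 m[sun→φ2] = [9, 9, 8]
r2 m[cld→φ0] = [9, 9, 9]
r2 m[cld→φ1] = [7, 7, 5]
r2 m[wet→φ2] = [8, 2, 8]
r2 m[wet→φ3] = [8, 8, 3]
r3 m[φ0→ice] = [63, 63, 36]
r3 m[φ0→cld] = [7, 7, 5]
r3 m[φ1→snow] = [441, 360, 441]
r3 m[φ1→sun] = [315, 405, 360]
r3 m[φ1→cld] = [315, 315, 648]
r3 m[φ2→sun] = [24, 64, 32]
r3 m[φ2→wet] = [72, 64, 27]
r3 m[φ3→wet] = [8, 2, 8]
r3 m[φ4→snow] = [5, 9, 5]
r3 m[ice→φ0] = [1, 1, 1]
r3 m[snow→φ1] = [5, 9, 5]
r3 m[snow→φ4] = [9, 9, 9]
r3 m[sun→φ1] = [7, 8, 8]
r3 m[sun→φ2] = [9, 9, 8]
r3 m[cld→φ0] = [9, 9, 9]
r3 m[cld→φ1] = [7, 7, 5]
r3 m[wet→φ2] = [8, 2, 8]
r3 m[wet→φ3] = [8, 8, 3]
r4 m[φ0→ice] = [63, 63, 36]
r4 m[φ0→cld] = [7, 7, 5]
r4 m[φ1→snow] = [441, 360, 441]
r4 m[φ1→sun] = [315, 405, 360]
r4 m[φ1→cld] = [315, 315, 648]
r4 m[φ2→sun] = [24, 64, 32]
r4 m[φ2→wet] = [72, 64, 27]
r4 m[φ3→wet] = [8, 2, 8]
r4 m[φ4→snow] = [5, 9, 5]
r4 m[ice→φ0] = [1, 1, 1]
r4 m[snow→φ1] = [5, 9, 5]
r4 m[snow→φ4] = [441, 360, 441]
r4 m[sun→φ1] = [24, 64, 32]
r4 m[sun→φ2] = [315, 405, 360]
r4 m[cld→φ0] = [315, 315, 648]
r4 m[cld→φ1] = [7, 7, 5]
r4 m[wet→φ2] = [8, 2, 8]
r4 m[wet→φ3] = [72, 64, 27]
r5 m[φ0→ice] = [3240, 2205, 1944]
r5 m[φ0→cld] = [7, 7, 5]
r5 m[φ1→snow] = [1792, 2880, 1512]
r5 m[φ1→sun] = [315, 405, 360]
r5 m[φ1→cld] = [1728, 2304, 5184]
r5 m[φ2→sun] = [24, 64, 32]
r5 m[φ2→wet] = [3240, 2880, 1080]
r5 m[φ3→wet] = [8, 2, 8]
r5 m[φ4→snow] = [5, 9, 5]
r5 m[ice→φ0] = [1, 1, 1]
r5 m[snow→φ1] = [5, 9, 5]
r5 m[snow→φ4] = [441, 360, 441]
r5 m[sun→φ1] = [24, 64, 32]
r5 m[sun→φ2] = [315, 405, 360]
r5 m[cld→φ0] = [315, 315, 648]
r5 m[cld→φ1] = [7, 7, 5]
r5 m[wet→φ2] = [8, 2, 8]
r5 m[wet→φ3] = [72, 64, 27]
r6 m[φ0→ice] = [3240, 2205, 1944]
r6 m[φ0→cld] = [7, 7, 5]
r6 m[φ1→snow] = [1792, 2880, 1512]
r6 m[φ1→sun] = [315, 405, 360]
r6 m[φ1→cld] = [1728, 2304, 5184]
r6 m[φ2→sun] = [24, 64, 32]
r6 m[φ2→wet] = [3240, 2880, 1080]
r6 m[φ3→wet] = [8, 2, 8]
r6 m[φ4→snow] = [5, 9, 5]
r6 m[ice→φ0] = [1, 1, 1]
r6 m[snow→φ1] = [5, 9, 5]
r6 m[snow→φ4] = [1792, 2880, 1512]
r6 m[sun→φ1] = [24, 64, 32]
r6 m[sun→φ2] = [315, 405, 360]
r6 m[cld→φ0] = [1728, 2304, 5184]
r6 m[cld→φ1] = [7, 7, 5]
r6 m[wet→φ2] = [8, 2, 8]
r6 m[wet→φ3] = [3240, 2880, 1080]
r7 m[φ0→ice] = [25920, 16128, 15552]
r7 m[φ0→cld] = [7, 7, 5]
r7 m[φ1→snow] = [1792, 2880, 1512]
r7 m[φ1→sun] = [315, 405, 360]
r7 m[φ1→cld] = [1728, 2304, 5184]
r7 m[φ2→sun] = [24, 64, 32]
r7 m[φ2→wet] = [3240, 2880, 1080]
r7 m[φ3→wet] = [8, 2, 8]
r7 m[φ4→snow] = [5, 9, 5]
r7 m[ice→φ0] = [1, 1, 1]
r7 m[snow→φ1] = [5, 9, 5]
r7 m[snow→φ4] = [1792, 2880, 1512]
r7 m[sun→φ1] = [24, 64, 32]
r7 m[sun→φ2] = [315, 405, 360]
r7 m[cld→φ0] = [1728, 2304, 5184]
r7 m[cld→φ1] = [7, 7, 5]
r7 m[wet→φ2] = [8, 2, 8]
r7 m[wet→φ3] = [3240, 2880, 1080]
r8 m[φ0→ice] = [25920, 16128, 15552]
r8 m[φ0→cld] = [7, 7, 5]
r8 m[φ1→snow] = [1792, 2880, 1512]
r8 m[φ1→sun] = [315, 405, 360]
r8 m[φ1→cld] = [1728, 2304, 5184]
r8 m[φ2→sun] = [24, 64, 32]
r8 m[φ2→wet] = [3240, 2880, 1080]
r8 m[φ3→wet] = [8, 2, 8]
r8 m[φ4→snow] = [5, 9, 5]
r8 m[ice→φ0] = [1, 1, 1]
r8 m[snow→φ1] = [5, 9, 5]
r8 m[snow→φ4] = [1792, 2880, 1512]
r8 m[sun→φ1] = [24, 64, 32]
r8 m[sun→φ2] = [315, 405, 360]
r8 m[cld→φ0] = [1728, 2304, 5184]
r8 m[cld→φ1] = [7, 7, 5]
r8 m[wet→φ2] = [8, 2, 8]
r8 m[wet→φ3] = [3240, 2880, 1080]
fixed point reached at round 8
b[sun] = ⊗ incoming = [7560, 25920, 11520]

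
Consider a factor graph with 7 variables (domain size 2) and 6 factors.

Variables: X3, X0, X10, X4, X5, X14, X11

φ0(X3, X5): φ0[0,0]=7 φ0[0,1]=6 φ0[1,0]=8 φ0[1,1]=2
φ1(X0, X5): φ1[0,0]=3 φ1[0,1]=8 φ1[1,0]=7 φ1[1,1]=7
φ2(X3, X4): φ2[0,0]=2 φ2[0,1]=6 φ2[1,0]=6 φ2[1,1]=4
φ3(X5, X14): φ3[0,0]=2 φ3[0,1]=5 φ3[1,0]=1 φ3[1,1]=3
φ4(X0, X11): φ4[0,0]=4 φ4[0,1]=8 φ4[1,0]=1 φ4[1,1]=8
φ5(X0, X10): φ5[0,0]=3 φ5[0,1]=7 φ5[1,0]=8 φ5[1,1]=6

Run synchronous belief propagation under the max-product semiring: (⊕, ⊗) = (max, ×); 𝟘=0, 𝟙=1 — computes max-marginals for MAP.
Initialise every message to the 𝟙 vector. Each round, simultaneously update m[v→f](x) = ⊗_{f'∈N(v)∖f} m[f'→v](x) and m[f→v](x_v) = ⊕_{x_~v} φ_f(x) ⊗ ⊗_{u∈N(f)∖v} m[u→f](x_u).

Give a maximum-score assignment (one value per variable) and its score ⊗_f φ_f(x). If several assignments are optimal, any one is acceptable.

init: all messages = 𝟙 over 2 values
r1 m[φ0→X3] = [7, 8]
r1 m[φ0→X5] = [8, 6]
r1 m[φ1→X0] = [8, 7]
r1 m[φ1→X5] = [7, 8]
r1 m[φ2→X3] = [6, 6]
r1 m[φ2→X4] = [6, 6]
r1 m[φ3→X5] = [5, 3]
r1 m[φ3→X14] = [2, 5]
r1 m[φ4→X0] = [8, 8]
r1 m[φ4→X11] = [4, 8]
r1 m[φ5→X0] = [7, 8]
r1 m[φ5→X10] = [8, 7]
r1 m[X3→φ0] = [1, 1]
r1 m[X3→φ2] = [1, 1]
r1 m[X0→φ1] = [1, 1]
r1 m[X0→φ4] = [1, 1]
r1 m[X0→φ5] = [1, 1]
r1 m[X10→φ5] = [1, 1]
r1 m[X4→φ2] = [1, 1]
r1 m[X5→φ0] = [1, 1]
r1 m[X5→φ1] = [1, 1]
r1 m[X5→φ3] = [1, 1]
r1 m[X14→φ3] = [1, 1]
r1 m[X11→φ4] = [1, 1]
r2 m[φ0→X3] = [7, 8]
r2 m[φ0→X5] = [8, 6]
r2 m[φ1→X0] = [8, 7]
r2 m[φ1→X5] = [7, 8]
r2 m[φ2→X3] = [6, 6]
r2 m[φ2→X4] = [6, 6]
r2 m[φ3→X5] = [5, 3]
r2 m[φ3→X14] = [2, 5]
r2 m[φ4→X0] = [8, 8]
r2 m[φ4→X11] = [4, 8]
r2 m[φ5→X0] = [7, 8]
r2 m[φ5→X10] = [8, 7]
r2 m[X3→φ0] = [6, 6]
r2 m[X3→φ2] = [7, 8]
r2 m[X0→φ1] = [56, 64]
r2 m[X0→φ4] = [56, 56]
r2 m[X0→φ5] = [64, 56]
r2 m[X10→φ5] = [1, 1]
r2 m[X4→φ2] = [1, 1]
r2 m[X5→φ0] = [35, 24]
r2 m[X5→φ1] = [40, 18]
r2 m[X5→φ3] = [56, 48]
r2 m[X14→φ3] = [1, 1]
r2 m[X11→φ4] = [1, 1]
r3 m[φ0→X3] = [245, 280]
r3 m[φ0→X5] = [48, 36]
r3 m[φ1→X0] = [144, 280]
r3 m[φ1→X5] = [448, 448]
r3 m[φ2→X3] = [6, 6]
r3 m[φ2→X4] = [48, 42]
r3 m[φ3→X5] = [5, 3]
r3 m[φ3→X14] = [112, 280]
r3 m[φ4→X0] = [8, 8]
r3 m[φ4→X11] = [224, 448]
r3 m[φ5→X0] = [7, 8]
r3 m[φ5→X10] = [448, 448]
r3 m[X3→φ0] = [6, 6]
r3 m[X3→φ2] = [7, 8]
r3 m[X0→φ1] = [56, 64]
r3 m[X0→φ4] = [56, 56]
r3 m[X0→φ5] = [64, 56]
r3 m[X10→φ5] = [1, 1]
r3 m[X4→φ2] = [1, 1]
r3 m[X5→φ0] = [35, 24]
r3 m[X5→φ1] = [40, 18]
r3 m[X5→φ3] = [56, 48]
r3 m[X14→φ3] = [1, 1]
r3 m[X11→φ4] = [1, 1]
r4 m[φ0→X3] = [245, 280]
r4 m[φ0→X5] = [48, 36]
r4 m[φ1→X0] = [144, 280]
r4 m[φ1→X5] = [448, 448]
r4 m[φ2→X3] = [6, 6]
r4 m[φ2→X4] = [48, 42]
r4 m[φ3→X5] = [5, 3]
r4 m[φ3→X14] = [112, 280]
r4 m[φ4→X0] = [8, 8]
r4 m[φ4→X11] = [224, 448]
r4 m[φ5→X0] = [7, 8]
r4 m[φ5→X10] = [448, 448]
r4 m[X3→φ0] = [6, 6]
r4 m[X3→φ2] = [245, 280]
r4 m[X0→φ1] = [56, 64]
r4 m[X0→φ4] = [1008, 2240]
r4 m[X0→φ5] = [1152, 2240]
r4 m[X10→φ5] = [1, 1]
r4 m[X4→φ2] = [1, 1]
r4 m[X5→φ0] = [2240, 1344]
r4 m[X5→φ1] = [240, 108]
r4 m[X5→φ3] = [21504, 16128]
r4 m[X14→φ3] = [1, 1]
r4 m[X11→φ4] = [1, 1]
r5 m[φ0→X3] = [15680, 17920]
r5 m[φ0→X5] = [48, 36]
r5 m[φ1→X0] = [864, 1680]
r5 m[φ1→X5] = [448, 448]
r5 m[φ2→X3] = [6, 6]
r5 m[φ2→X4] = [1680, 1470]
r5 m[φ3→X5] = [5, 3]
r5 m[φ3→X14] = [43008, 107520]
r5 m[φ4→X0] = [8, 8]
r5 m[φ4→X11] = [4032, 17920]
r5 m[φ5→X0] = [7, 8]
r5 m[φ5→X10] = [17920, 13440]
r5 m[X3→φ0] = [6, 6]
r5 m[X3→φ2] = [245, 280]
r5 m[X0→φ1] = [56, 64]
r5 m[X0→φ4] = [1008, 2240]
r5 m[X0→φ5] = [1152, 2240]
r5 m[X10→φ5] = [1, 1]
r5 m[X4→φ2] = [1, 1]
r5 m[X5→φ0] = [2240, 1344]
r5 m[X5→φ1] = [240, 108]
r5 m[X5→φ3] = [21504, 16128]
r5 m[X14→φ3] = [1, 1]
r5 m[X11→φ4] = [1, 1]
r6 m[φ0→X3] = [15680, 17920]
r6 m[φ0→X5] = [48, 36]
r6 m[φ1→X0] = [864, 1680]
r6 m[φ1→X5] = [448, 448]
r6 m[φ2→X3] = [6, 6]
r6 m[φ2→X4] = [1680, 1470]
r6 m[φ3→X5] = [5, 3]
r6 m[φ3→X14] = [43008, 107520]
r6 m[φ4→X0] = [8, 8]
r6 m[φ4→X11] = [4032, 17920]
r6 m[φ5→X0] = [7, 8]
r6 m[φ5→X10] = [17920, 13440]
r6 m[X3→φ0] = [6, 6]
r6 m[X3→φ2] = [15680, 17920]
r6 m[X0→φ1] = [56, 64]
r6 m[X0→φ4] = [6048, 13440]
r6 m[X0→φ5] = [6912, 13440]
r6 m[X10→φ5] = [1, 1]
r6 m[X4→φ2] = [1, 1]
r6 m[X5→φ0] = [2240, 1344]
r6 m[X5→φ1] = [240, 108]
r6 m[X5→φ3] = [21504, 16128]
r6 m[X14→φ3] = [1, 1]
r6 m[X11→φ4] = [1, 1]
r7 m[φ0→X3] = [15680, 17920]
r7 m[φ0→X5] = [48, 36]
r7 m[φ1→X0] = [864, 1680]
r7 m[φ1→X5] = [448, 448]
r7 m[φ2→X3] = [6, 6]
r7 m[φ2→X4] = [107520, 94080]
r7 m[φ3→X5] = [5, 3]
r7 m[φ3→X14] = [43008, 107520]
r7 m[φ4→X0] = [8, 8]
r7 m[φ4→X11] = [24192, 107520]
r7 m[φ5→X0] = [7, 8]
r7 m[φ5→X10] = [107520, 80640]
r7 m[X3→φ0] = [6, 6]
r7 m[X3→φ2] = [15680, 17920]
r7 m[X0→φ1] = [56, 64]
r7 m[X0→φ4] = [6048, 13440]
r7 m[X0→φ5] = [6912, 13440]
r7 m[X10→φ5] = [1, 1]
r7 m[X4→φ2] = [1, 1]
r7 m[X5→φ0] = [2240, 1344]
r7 m[X5→φ1] = [240, 108]
r7 m[X5→φ3] = [21504, 16128]
r7 m[X14→φ3] = [1, 1]
r7 m[X11→φ4] = [1, 1]
r8 m[φ0→X3] = [15680, 17920]
r8 m[φ0→X5] = [48, 36]
r8 m[φ1→X0] = [864, 1680]
r8 m[φ1→X5] = [448, 448]
r8 m[φ2→X3] = [6, 6]
r8 m[φ2→X4] = [107520, 94080]
r8 m[φ3→X5] = [5, 3]
r8 m[φ3→X14] = [43008, 107520]
r8 m[φ4→X0] = [8, 8]
r8 m[φ4→X11] = [24192, 107520]
r8 m[φ5→X0] = [7, 8]
r8 m[φ5→X10] = [107520, 80640]
r8 m[X3→φ0] = [6, 6]
r8 m[X3→φ2] = [15680, 17920]
r8 m[X0→φ1] = [56, 64]
r8 m[X0→φ4] = [6048, 13440]
r8 m[X0→φ5] = [6912, 13440]
r8 m[X10→φ5] = [1, 1]
r8 m[X4→φ2] = [1, 1]
r8 m[X5→φ0] = [2240, 1344]
r8 m[X5→φ1] = [240, 108]
r8 m[X5→φ3] = [21504, 16128]
r8 m[X14→φ3] = [1, 1]
r8 m[X11→φ4] = [1, 1]
fixed point reached at round 8
traceback from X3: (X3=1, X0=1, X10=0, X4=0, X5=0, X14=1, X11=1), score=107520

assignment: (X3=1, X0=1, X10=0, X4=0, X5=0, X14=1, X11=1); score = 107520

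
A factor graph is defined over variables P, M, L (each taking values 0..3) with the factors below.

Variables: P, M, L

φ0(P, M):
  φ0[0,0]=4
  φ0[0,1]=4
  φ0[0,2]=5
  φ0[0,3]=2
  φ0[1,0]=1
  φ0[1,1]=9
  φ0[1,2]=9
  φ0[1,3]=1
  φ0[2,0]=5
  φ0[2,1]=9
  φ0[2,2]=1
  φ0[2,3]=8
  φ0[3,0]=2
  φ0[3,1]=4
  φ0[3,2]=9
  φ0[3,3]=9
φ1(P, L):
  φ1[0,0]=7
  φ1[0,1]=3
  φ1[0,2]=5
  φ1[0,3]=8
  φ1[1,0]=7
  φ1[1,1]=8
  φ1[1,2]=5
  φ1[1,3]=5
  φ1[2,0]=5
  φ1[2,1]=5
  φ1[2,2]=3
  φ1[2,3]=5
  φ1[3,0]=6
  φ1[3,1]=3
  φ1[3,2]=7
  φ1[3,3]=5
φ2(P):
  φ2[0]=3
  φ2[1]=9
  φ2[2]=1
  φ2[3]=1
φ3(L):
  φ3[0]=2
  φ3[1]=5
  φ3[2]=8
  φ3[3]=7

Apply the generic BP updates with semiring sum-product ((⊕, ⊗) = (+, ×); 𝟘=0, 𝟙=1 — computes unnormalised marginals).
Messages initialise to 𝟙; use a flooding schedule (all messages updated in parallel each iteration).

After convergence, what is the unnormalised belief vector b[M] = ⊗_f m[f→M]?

b[M] = [3367, 13267, 13480, 3725]

init: all messages = 𝟙 over 4 values
r1 m[φ0→P] = [15, 20, 23, 24]
r1 m[φ0→M] = [12, 26, 24, 20]
r1 m[φ1→P] = [23, 25, 18, 21]
r1 m[φ1→L] = [25, 19, 20, 23]
r1 m[φ2→P] = [3, 9, 1, 1]
r1 m[φ3→L] = [2, 5, 8, 7]
r1 m[P→φ0] = [1, 1, 1, 1]
r1 m[P→φ1] = [1, 1, 1, 1]
r1 m[P→φ2] = [1, 1, 1, 1]
r1 m[M→φ0] = [1, 1, 1, 1]
r1 m[L→φ1] = [1, 1, 1, 1]
r1 m[L→φ3] = [1, 1, 1, 1]
r2 m[φ0→P] = [15, 20, 23, 24]
r2 m[φ0→M] = [12, 26, 24, 20]
r2 m[φ1→P] = [23, 25, 18, 21]
r2 m[φ1→L] = [25, 19, 20, 23]
r2 m[φ2→P] = [3, 9, 1, 1]
r2 m[φ3→L] = [2, 5, 8, 7]
r2 m[P→φ0] = [69, 225, 18, 21]
r2 m[P→φ1] = [45, 180, 23, 24]
r2 m[P→φ2] = [345, 500, 414, 504]
r2 m[M→φ0] = [1, 1, 1, 1]
r2 m[L→φ1] = [2, 5, 8, 7]
r2 m[L→φ3] = [25, 19, 20, 23]
r3 m[φ0→P] = [15, 20, 23, 24]
r3 m[φ0→M] = [633, 2547, 2577, 696]
r3 m[φ1→P] = [125, 129, 94, 118]
r3 m[φ1→L] = [1834, 1762, 1362, 1495]
r3 m[φ2→P] = [3, 9, 1, 1]
r3 m[φ3→L] = [2, 5, 8, 7]
r3 m[P→φ0] = [69, 225, 18, 21]
r3 m[P→φ1] = [45, 180, 23, 24]
r3 m[P→φ2] = [345, 500, 414, 504]
r3 m[M→φ0] = [1, 1, 1, 1]
r3 m[L→φ1] = [2, 5, 8, 7]
r3 m[L→φ3] = [25, 19, 20, 23]
r4 m[φ0→P] = [15, 20, 23, 24]
r4 m[φ0→M] = [633, 2547, 2577, 696]
r4 m[φ1→P] = [125, 129, 94, 118]
r4 m[φ1→L] = [1834, 1762, 1362, 1495]
r4 m[φ2→P] = [3, 9, 1, 1]
r4 m[φ3→L] = [2, 5, 8, 7]
r4 m[P→φ0] = [375, 1161, 94, 118]
r4 m[P→φ1] = [45, 180, 23, 24]
r4 m[P→φ2] = [1875, 2580, 2162, 2832]
r4 m[M→φ0] = [1, 1, 1, 1]
r4 m[L→φ1] = [2, 5, 8, 7]
r4 m[L→φ3] = [1834, 1762, 1362, 1495]
r5 m[φ0→P] = [15, 20, 23, 24]
r5 m[φ0→M] = [3367, 13267, 13480, 3725]
r5 m[φ1→P] = [125, 129, 94, 118]
r5 m[φ1→L] = [1834, 1762, 1362, 1495]
r5 m[φ2→P] = [3, 9, 1, 1]
r5 m[φ3→L] = [2, 5, 8, 7]
r5 m[P→φ0] = [375, 1161, 94, 118]
r5 m[P→φ1] = [45, 180, 23, 24]
r5 m[P→φ2] = [1875, 2580, 2162, 2832]
r5 m[M→φ0] = [1, 1, 1, 1]
r5 m[L→φ1] = [2, 5, 8, 7]
r5 m[L→φ3] = [1834, 1762, 1362, 1495]
r6 m[φ0→P] = [15, 20, 23, 24]
r6 m[φ0→M] = [3367, 13267, 13480, 3725]
r6 m[φ1→P] = [125, 129, 94, 118]
r6 m[φ1→L] = [1834, 1762, 1362, 1495]
r6 m[φ2→P] = [3, 9, 1, 1]
r6 m[φ3→L] = [2, 5, 8, 7]
r6 m[P→φ0] = [375, 1161, 94, 118]
r6 m[P→φ1] = [45, 180, 23, 24]
r6 m[P→φ2] = [1875, 2580, 2162, 2832]
r6 m[M→φ0] = [1, 1, 1, 1]
r6 m[L→φ1] = [2, 5, 8, 7]
r6 m[L→φ3] = [1834, 1762, 1362, 1495]
fixed point reached at round 6
b[M] = ⊗ incoming = [3367, 13267, 13480, 3725]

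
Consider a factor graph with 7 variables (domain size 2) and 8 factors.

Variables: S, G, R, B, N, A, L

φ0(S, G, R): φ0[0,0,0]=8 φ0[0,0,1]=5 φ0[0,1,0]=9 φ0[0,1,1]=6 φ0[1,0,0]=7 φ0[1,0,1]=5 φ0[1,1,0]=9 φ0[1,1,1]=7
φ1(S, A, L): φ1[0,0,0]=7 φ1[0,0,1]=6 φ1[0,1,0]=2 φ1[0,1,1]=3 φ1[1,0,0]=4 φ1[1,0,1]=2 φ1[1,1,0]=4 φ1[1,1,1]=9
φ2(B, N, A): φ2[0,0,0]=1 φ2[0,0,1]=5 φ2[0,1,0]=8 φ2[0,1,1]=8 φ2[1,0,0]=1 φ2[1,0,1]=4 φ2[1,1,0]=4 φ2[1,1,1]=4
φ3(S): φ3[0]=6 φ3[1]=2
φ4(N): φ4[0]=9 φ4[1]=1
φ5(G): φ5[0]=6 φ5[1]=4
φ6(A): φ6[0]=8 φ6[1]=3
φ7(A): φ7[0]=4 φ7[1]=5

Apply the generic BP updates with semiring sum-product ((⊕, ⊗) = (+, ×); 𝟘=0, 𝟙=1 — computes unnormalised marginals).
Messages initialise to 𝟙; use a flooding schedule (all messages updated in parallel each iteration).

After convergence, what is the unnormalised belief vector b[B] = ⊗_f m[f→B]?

init: all messages = 𝟙 over 2 values
r1 m[φ0→S] = [28, 28]
r1 m[φ0→G] = [25, 31]
r1 m[φ0→R] = [33, 23]
r1 m[φ1→S] = [18, 19]
r1 m[φ1→A] = [19, 18]
r1 m[φ1→L] = [17, 20]
r1 m[φ2→B] = [22, 13]
r1 m[φ2→N] = [11, 24]
r1 m[φ2→A] = [14, 21]
r1 m[φ3→S] = [6, 2]
r1 m[φ4→N] = [9, 1]
r1 m[φ5→G] = [6, 4]
r1 m[φ6→A] = [8, 3]
r1 m[φ7→A] = [4, 5]
r1 m[S→φ0] = [1, 1]
r1 m[S→φ1] = [1, 1]
r1 m[S→φ3] = [1, 1]
r1 m[G→φ0] = [1, 1]
r1 m[G→φ5] = [1, 1]
r1 m[R→φ0] = [1, 1]
r1 m[B→φ2] = [1, 1]
r1 m[N→φ2] = [1, 1]
r1 m[N→φ4] = [1, 1]
r1 m[A→φ1] = [1, 1]
r1 m[A→φ2] = [1, 1]
r1 m[A→φ6] = [1, 1]
r1 m[A→φ7] = [1, 1]
r1 m[L→φ1] = [1, 1]
r2 m[φ0→S] = [28, 28]
r2 m[φ0→G] = [25, 31]
r2 m[φ0→R] = [33, 23]
r2 m[φ1→S] = [18, 19]
r2 m[φ1→A] = [19, 18]
r2 m[φ1→L] = [17, 20]
r2 m[φ2→B] = [22, 13]
r2 m[φ2→N] = [11, 24]
r2 m[φ2→A] = [14, 21]
r2 m[φ3→S] = [6, 2]
r2 m[φ4→N] = [9, 1]
r2 m[φ5→G] = [6, 4]
r2 m[φ6→A] = [8, 3]
r2 m[φ7→A] = [4, 5]
r2 m[S→φ0] = [108, 38]
r2 m[S→φ1] = [168, 56]
r2 m[S→φ3] = [504, 532]
r2 m[G→φ0] = [6, 4]
r2 m[G→φ5] = [25, 31]
r2 m[R→φ0] = [1, 1]
r2 m[B→φ2] = [1, 1]
r2 m[N→φ2] = [9, 1]
r2 m[N→φ4] = [11, 24]
r2 m[A→φ1] = [448, 315]
r2 m[A→φ2] = [608, 270]
r2 m[A→φ6] = [1064, 1890]
r2 m[A→φ7] = [2128, 1134]
r2 m[L→φ1] = [1, 1]
r3 m[φ0→S] = [138, 136]
r3 m[φ0→G] = [1860, 2228]
r3 m[φ0→R] = [12036, 8036]
r3 m[φ1→S] = [7399, 6783]
r3 m[φ1→A] = [2520, 1568]
r3 m[φ1→L] = [803600, 819280]
r3 m[φ2→B] = [24646, 18704]
r3 m[φ2→N] = [3646, 10536]
r3 m[φ2→A] = [30, 93]
r3 m[φ3→S] = [6, 2]
r3 m[φ4→N] = [9, 1]
r3 m[φ5→G] = [6, 4]
r3 m[φ6→A] = [8, 3]
r3 m[φ7→A] = [4, 5]
r3 m[S→φ0] = [108, 38]
r3 m[S→φ1] = [168, 56]
r3 m[S→φ3] = [504, 532]
r3 m[G→φ0] = [6, 4]
r3 m[G→φ5] = [25, 31]
r3 m[R→φ0] = [1, 1]
r3 m[B→φ2] = [1, 1]
r3 m[N→φ2] = [9, 1]
r3 m[N→φ4] = [11, 24]
r3 m[A→φ1] = [448, 315]
r3 m[A→φ2] = [608, 270]
r3 m[A→φ6] = [1064, 1890]
r3 m[A→φ7] = [2128, 1134]
r3 m[L→φ1] = [1, 1]
r4 m[φ0→S] = [138, 136]
r4 m[φ0→G] = [1860, 2228]
r4 m[φ0→R] = [12036, 8036]
r4 m[φ1→S] = [7399, 6783]
r4 m[φ1→A] = [2520, 1568]
r4 m[φ1→L] = [803600, 819280]
r4 m[φ2→B] = [24646, 18704]
r4 m[φ2→N] = [3646, 10536]
r4 m[φ2→A] = [30, 93]
r4 m[φ3→S] = [6, 2]
r4 m[φ4→N] = [9, 1]
r4 m[φ5→G] = [6, 4]
r4 m[φ6→A] = [8, 3]
r4 m[φ7→A] = [4, 5]
r4 m[S→φ0] = [44394, 13566]
r4 m[S→φ1] = [828, 272]
r4 m[S→φ3] = [1021062, 922488]
r4 m[G→φ0] = [6, 4]
r4 m[G→φ5] = [1860, 2228]
r4 m[R→φ0] = [1, 1]
r4 m[B→φ2] = [1, 1]
r4 m[N→φ2] = [9, 1]
r4 m[N→φ4] = [3646, 10536]
r4 m[A→φ1] = [960, 1395]
r4 m[A→φ2] = [80640, 23520]
r4 m[A→φ6] = [302400, 729120]
r4 m[A→φ7] = [604800, 437472]
r4 m[L→φ1] = [1, 1]
r5 m[φ0→S] = [138, 136]
r5 m[φ0→G] = [739914, 882966]
r5 m[φ0→R] = [4787244, 3184104]
r5 m[φ1→S] = [19455, 23895]
r5 m[φ1→A] = [12396, 7676]
r5 m[φ1→L] = [10436520, 12171660]
r5 m[φ2→B] = [2617440, 1989120]
r5 m[φ2→N] = [372960, 1249920]
r5 m[φ2→A] = [30, 93]
r5 m[φ3→S] = [6, 2]
r5 m[φ4→N] = [9, 1]
r5 m[φ5→G] = [6, 4]
r5 m[φ6→A] = [8, 3]
r5 m[φ7→A] = [4, 5]
r5 m[S→φ0] = [44394, 13566]
r5 m[S→φ1] = [828, 272]
r5 m[S→φ3] = [1021062, 922488]
r5 m[G→φ0] = [6, 4]
r5 m[G→φ5] = [1860, 2228]
r5 m[R→φ0] = [1, 1]
r5 m[B→φ2] = [1, 1]
r5 m[N→φ2] = [9, 1]
r5 m[N→φ4] = [3646, 10536]
r5 m[A→φ1] = [960, 1395]
r5 m[A→φ2] = [80640, 23520]
r5 m[A→φ6] = [302400, 729120]
r5 m[A→φ7] = [604800, 437472]
r5 m[L→φ1] = [1, 1]
r6 m[φ0→S] = [138, 136]
r6 m[φ0→G] = [739914, 882966]
r6 m[φ0→R] = [4787244, 3184104]
r6 m[φ1→S] = [19455, 23895]
r6 m[φ1→A] = [12396, 7676]
r6 m[φ1→L] = [10436520, 12171660]
r6 m[φ2→B] = [2617440, 1989120]
r6 m[φ2→N] = [372960, 1249920]
r6 m[φ2→A] = [30, 93]
r6 m[φ3→S] = [6, 2]
r6 m[φ4→N] = [9, 1]
r6 m[φ5→G] = [6, 4]
r6 m[φ6→A] = [8, 3]
r6 m[φ7→A] = [4, 5]
r6 m[S→φ0] = [116730, 47790]
r6 m[S→φ1] = [828, 272]
r6 m[S→φ3] = [2684790, 3249720]
r6 m[G→φ0] = [6, 4]
r6 m[G→φ5] = [739914, 882966]
r6 m[R→φ0] = [1, 1]
r6 m[B→φ2] = [1, 1]
r6 m[N→φ2] = [9, 1]
r6 m[N→φ4] = [372960, 1249920]
r6 m[A→φ1] = [960, 1395]
r6 m[A→φ2] = [396672, 115140]
r6 m[A→φ6] = [1487520, 3569340]
r6 m[A→φ7] = [2975040, 2141604]
r6 m[L→φ1] = [1, 1]
r7 m[φ0→S] = [138, 136]
r7 m[φ0→G] = [2090970, 2515590]
r7 m[φ0→R] = [13532940, 9075240]
r7 m[φ1→S] = [19455, 23895]
r7 m[φ1→A] = [12396, 7676]
r7 m[φ1→L] = [10436520, 12171660]
r7 m[φ2→B] = [12845844, 9762336]
r7 m[φ2→N] = [1829604, 6141744]
r7 m[φ2→A] = [30, 93]
r7 m[φ3→S] = [6, 2]
r7 m[φ4→N] = [9, 1]
r7 m[φ5→G] = [6, 4]
r7 m[φ6→A] = [8, 3]
r7 m[φ7→A] = [4, 5]
r7 m[S→φ0] = [116730, 47790]
r7 m[S→φ1] = [828, 272]
r7 m[S→φ3] = [2684790, 3249720]
r7 m[G→φ0] = [6, 4]
r7 m[G→φ5] = [739914, 882966]
r7 m[R→φ0] = [1, 1]
r7 m[B→φ2] = [1, 1]
r7 m[N→φ2] = [9, 1]
r7 m[N→φ4] = [372960, 1249920]
r7 m[A→φ1] = [960, 1395]
r7 m[A→φ2] = [396672, 115140]
r7 m[A→φ6] = [1487520, 3569340]
r7 m[A→φ7] = [2975040, 2141604]
r7 m[L→φ1] = [1, 1]
r8 m[φ0→S] = [138, 136]
r8 m[φ0→G] = [2090970, 2515590]
r8 m[φ0→R] = [13532940, 9075240]
r8 m[φ1→S] = [19455, 23895]
r8 m[φ1→A] = [12396, 7676]
r8 m[φ1→L] = [10436520, 12171660]
r8 m[φ2→B] = [12845844, 9762336]
r8 m[φ2→N] = [1829604, 6141744]
r8 m[φ2→A] = [30, 93]
r8 m[φ3→S] = [6, 2]
r8 m[φ4→N] = [9, 1]
r8 m[φ5→G] = [6, 4]
r8 m[φ6→A] = [8, 3]
r8 m[φ7→A] = [4, 5]
r8 m[S→φ0] = [116730, 47790]
r8 m[S→φ1] = [828, 272]
r8 m[S→φ3] = [2684790, 3249720]
r8 m[G→φ0] = [6, 4]
r8 m[G→φ5] = [2090970, 2515590]
r8 m[R→φ0] = [1, 1]
r8 m[B→φ2] = [1, 1]
r8 m[N→φ2] = [9, 1]
r8 m[N→φ4] = [1829604, 6141744]
r8 m[A→φ1] = [960, 1395]
r8 m[A→φ2] = [396672, 115140]
r8 m[A→φ6] = [1487520, 3569340]
r8 m[A→φ7] = [2975040, 2141604]
r8 m[L→φ1] = [1, 1]
r9 m[φ0→S] = [138, 136]
r9 m[φ0→G] = [2090970, 2515590]
r9 m[φ0→R] = [13532940, 9075240]
r9 m[φ1→S] = [19455, 23895]
r9 m[φ1→A] = [12396, 7676]
r9 m[φ1→L] = [10436520, 12171660]
r9 m[φ2→B] = [12845844, 9762336]
r9 m[φ2→N] = [1829604, 6141744]
r9 m[φ2→A] = [30, 93]
r9 m[φ3→S] = [6, 2]
r9 m[φ4→N] = [9, 1]
r9 m[φ5→G] = [6, 4]
r9 m[φ6→A] = [8, 3]
r9 m[φ7→A] = [4, 5]
r9 m[S→φ0] = [116730, 47790]
r9 m[S→φ1] = [828, 272]
r9 m[S→φ3] = [2684790, 3249720]
r9 m[G→φ0] = [6, 4]
r9 m[G→φ5] = [2090970, 2515590]
r9 m[R→φ0] = [1, 1]
r9 m[B→φ2] = [1, 1]
r9 m[N→φ2] = [9, 1]
r9 m[N→φ4] = [1829604, 6141744]
r9 m[A→φ1] = [960, 1395]
r9 m[A→φ2] = [396672, 115140]
r9 m[A→φ6] = [1487520, 3569340]
r9 m[A→φ7] = [2975040, 2141604]
r9 m[L→φ1] = [1, 1]
fixed point reached at round 9
b[B] = ⊗ incoming = [12845844, 9762336]

b[B] = [12845844, 9762336]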